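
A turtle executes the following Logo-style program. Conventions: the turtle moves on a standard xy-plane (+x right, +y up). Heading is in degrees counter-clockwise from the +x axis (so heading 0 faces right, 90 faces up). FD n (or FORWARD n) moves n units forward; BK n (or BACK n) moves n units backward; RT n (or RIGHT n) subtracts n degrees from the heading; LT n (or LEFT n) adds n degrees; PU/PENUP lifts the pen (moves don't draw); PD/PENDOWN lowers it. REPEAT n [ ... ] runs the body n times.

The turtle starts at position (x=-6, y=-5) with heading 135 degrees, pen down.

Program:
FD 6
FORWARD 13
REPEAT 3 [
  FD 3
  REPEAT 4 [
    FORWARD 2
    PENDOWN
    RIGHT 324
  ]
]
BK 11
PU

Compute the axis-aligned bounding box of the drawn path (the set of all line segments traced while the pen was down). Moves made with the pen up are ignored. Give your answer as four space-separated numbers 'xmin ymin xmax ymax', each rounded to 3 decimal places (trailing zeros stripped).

Executing turtle program step by step:
Start: pos=(-6,-5), heading=135, pen down
FD 6: (-6,-5) -> (-10.243,-0.757) [heading=135, draw]
FD 13: (-10.243,-0.757) -> (-19.435,8.435) [heading=135, draw]
REPEAT 3 [
  -- iteration 1/3 --
  FD 3: (-19.435,8.435) -> (-21.556,10.556) [heading=135, draw]
  REPEAT 4 [
    -- iteration 1/4 --
    FD 2: (-21.556,10.556) -> (-22.971,11.971) [heading=135, draw]
    PD: pen down
    RT 324: heading 135 -> 171
    -- iteration 2/4 --
    FD 2: (-22.971,11.971) -> (-24.946,12.283) [heading=171, draw]
    PD: pen down
    RT 324: heading 171 -> 207
    -- iteration 3/4 --
    FD 2: (-24.946,12.283) -> (-26.728,11.375) [heading=207, draw]
    PD: pen down
    RT 324: heading 207 -> 243
    -- iteration 4/4 --
    FD 2: (-26.728,11.375) -> (-27.636,9.593) [heading=243, draw]
    PD: pen down
    RT 324: heading 243 -> 279
  ]
  -- iteration 2/3 --
  FD 3: (-27.636,9.593) -> (-27.167,6.63) [heading=279, draw]
  REPEAT 4 [
    -- iteration 1/4 --
    FD 2: (-27.167,6.63) -> (-26.854,4.655) [heading=279, draw]
    PD: pen down
    RT 324: heading 279 -> 315
    -- iteration 2/4 --
    FD 2: (-26.854,4.655) -> (-25.44,3.241) [heading=315, draw]
    PD: pen down
    RT 324: heading 315 -> 351
    -- iteration 3/4 --
    FD 2: (-25.44,3.241) -> (-23.464,2.928) [heading=351, draw]
    PD: pen down
    RT 324: heading 351 -> 27
    -- iteration 4/4 --
    FD 2: (-23.464,2.928) -> (-21.682,3.836) [heading=27, draw]
    PD: pen down
    RT 324: heading 27 -> 63
  ]
  -- iteration 3/3 --
  FD 3: (-21.682,3.836) -> (-20.32,6.509) [heading=63, draw]
  REPEAT 4 [
    -- iteration 1/4 --
    FD 2: (-20.32,6.509) -> (-19.412,8.291) [heading=63, draw]
    PD: pen down
    RT 324: heading 63 -> 99
    -- iteration 2/4 --
    FD 2: (-19.412,8.291) -> (-19.725,10.266) [heading=99, draw]
    PD: pen down
    RT 324: heading 99 -> 135
    -- iteration 3/4 --
    FD 2: (-19.725,10.266) -> (-21.139,11.681) [heading=135, draw]
    PD: pen down
    RT 324: heading 135 -> 171
    -- iteration 4/4 --
    FD 2: (-21.139,11.681) -> (-23.115,11.993) [heading=171, draw]
    PD: pen down
    RT 324: heading 171 -> 207
  ]
]
BK 11: (-23.115,11.993) -> (-13.314,16.987) [heading=207, draw]
PU: pen up
Final: pos=(-13.314,16.987), heading=207, 18 segment(s) drawn

Segment endpoints: x in {-27.636, -27.167, -26.854, -26.728, -25.44, -24.946, -23.464, -23.115, -22.971, -21.682, -21.556, -21.139, -20.32, -19.725, -19.435, -19.412, -13.314, -10.243, -6}, y in {-5, -0.757, 2.928, 3.241, 3.836, 4.655, 6.509, 6.63, 8.291, 8.435, 9.593, 10.266, 10.556, 11.375, 11.681, 11.971, 11.993, 12.283, 16.987}
xmin=-27.636, ymin=-5, xmax=-6, ymax=16.987

Answer: -27.636 -5 -6 16.987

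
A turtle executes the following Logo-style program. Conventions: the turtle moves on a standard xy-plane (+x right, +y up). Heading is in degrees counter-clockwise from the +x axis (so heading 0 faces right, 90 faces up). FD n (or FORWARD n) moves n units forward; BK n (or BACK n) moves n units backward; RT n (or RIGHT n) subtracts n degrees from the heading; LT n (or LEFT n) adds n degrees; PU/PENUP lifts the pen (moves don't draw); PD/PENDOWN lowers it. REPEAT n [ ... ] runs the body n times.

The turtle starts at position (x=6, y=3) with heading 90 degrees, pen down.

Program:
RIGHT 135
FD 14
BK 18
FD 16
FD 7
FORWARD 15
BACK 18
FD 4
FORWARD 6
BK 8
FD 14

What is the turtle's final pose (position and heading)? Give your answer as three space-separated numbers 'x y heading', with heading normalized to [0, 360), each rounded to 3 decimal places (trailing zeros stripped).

Answer: 28.627 -19.627 315

Derivation:
Executing turtle program step by step:
Start: pos=(6,3), heading=90, pen down
RT 135: heading 90 -> 315
FD 14: (6,3) -> (15.899,-6.899) [heading=315, draw]
BK 18: (15.899,-6.899) -> (3.172,5.828) [heading=315, draw]
FD 16: (3.172,5.828) -> (14.485,-5.485) [heading=315, draw]
FD 7: (14.485,-5.485) -> (19.435,-10.435) [heading=315, draw]
FD 15: (19.435,-10.435) -> (30.042,-21.042) [heading=315, draw]
BK 18: (30.042,-21.042) -> (17.314,-8.314) [heading=315, draw]
FD 4: (17.314,-8.314) -> (20.142,-11.142) [heading=315, draw]
FD 6: (20.142,-11.142) -> (24.385,-15.385) [heading=315, draw]
BK 8: (24.385,-15.385) -> (18.728,-9.728) [heading=315, draw]
FD 14: (18.728,-9.728) -> (28.627,-19.627) [heading=315, draw]
Final: pos=(28.627,-19.627), heading=315, 10 segment(s) drawn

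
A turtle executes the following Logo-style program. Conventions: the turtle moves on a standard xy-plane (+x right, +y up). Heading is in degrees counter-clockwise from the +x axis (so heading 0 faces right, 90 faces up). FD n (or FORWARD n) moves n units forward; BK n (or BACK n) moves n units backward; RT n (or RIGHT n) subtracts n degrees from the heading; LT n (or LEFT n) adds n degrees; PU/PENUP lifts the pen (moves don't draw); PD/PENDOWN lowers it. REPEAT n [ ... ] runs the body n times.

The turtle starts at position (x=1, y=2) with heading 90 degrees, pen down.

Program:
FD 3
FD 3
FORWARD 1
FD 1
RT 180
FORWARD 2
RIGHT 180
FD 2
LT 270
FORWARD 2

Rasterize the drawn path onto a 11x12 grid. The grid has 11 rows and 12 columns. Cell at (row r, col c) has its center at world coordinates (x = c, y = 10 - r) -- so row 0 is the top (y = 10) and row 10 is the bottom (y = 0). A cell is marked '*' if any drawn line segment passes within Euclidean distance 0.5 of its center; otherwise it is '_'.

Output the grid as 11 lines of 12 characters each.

Answer: _***________
_*__________
_*__________
_*__________
_*__________
_*__________
_*__________
_*__________
_*__________
____________
____________

Derivation:
Segment 0: (1,2) -> (1,5)
Segment 1: (1,5) -> (1,8)
Segment 2: (1,8) -> (1,9)
Segment 3: (1,9) -> (1,10)
Segment 4: (1,10) -> (1,8)
Segment 5: (1,8) -> (1,10)
Segment 6: (1,10) -> (3,10)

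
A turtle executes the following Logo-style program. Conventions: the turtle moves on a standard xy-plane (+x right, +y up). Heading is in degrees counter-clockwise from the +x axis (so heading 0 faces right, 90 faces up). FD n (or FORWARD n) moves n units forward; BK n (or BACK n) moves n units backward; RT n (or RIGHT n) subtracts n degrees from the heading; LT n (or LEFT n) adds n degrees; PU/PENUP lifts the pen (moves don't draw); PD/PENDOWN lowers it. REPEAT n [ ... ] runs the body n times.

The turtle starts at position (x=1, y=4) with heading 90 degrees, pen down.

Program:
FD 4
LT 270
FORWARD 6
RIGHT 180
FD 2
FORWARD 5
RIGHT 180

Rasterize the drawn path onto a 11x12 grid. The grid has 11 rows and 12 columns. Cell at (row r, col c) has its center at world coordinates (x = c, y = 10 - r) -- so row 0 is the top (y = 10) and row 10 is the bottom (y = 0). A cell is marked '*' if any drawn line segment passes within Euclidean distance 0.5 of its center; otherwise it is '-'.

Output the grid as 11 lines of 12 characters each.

Answer: ------------
------------
********----
-*----------
-*----------
-*----------
-*----------
------------
------------
------------
------------

Derivation:
Segment 0: (1,4) -> (1,8)
Segment 1: (1,8) -> (7,8)
Segment 2: (7,8) -> (5,8)
Segment 3: (5,8) -> (0,8)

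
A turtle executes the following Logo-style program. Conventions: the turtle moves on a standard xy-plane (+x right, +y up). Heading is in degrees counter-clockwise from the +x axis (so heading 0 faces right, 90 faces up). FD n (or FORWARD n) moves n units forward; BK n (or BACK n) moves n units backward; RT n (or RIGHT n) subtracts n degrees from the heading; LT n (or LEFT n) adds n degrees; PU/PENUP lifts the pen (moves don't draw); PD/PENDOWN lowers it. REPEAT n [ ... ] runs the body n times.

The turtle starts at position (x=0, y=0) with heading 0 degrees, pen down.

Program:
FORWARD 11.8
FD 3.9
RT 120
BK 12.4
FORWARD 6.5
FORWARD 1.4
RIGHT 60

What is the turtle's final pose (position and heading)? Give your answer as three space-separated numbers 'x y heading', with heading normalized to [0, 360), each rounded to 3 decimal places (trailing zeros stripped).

Executing turtle program step by step:
Start: pos=(0,0), heading=0, pen down
FD 11.8: (0,0) -> (11.8,0) [heading=0, draw]
FD 3.9: (11.8,0) -> (15.7,0) [heading=0, draw]
RT 120: heading 0 -> 240
BK 12.4: (15.7,0) -> (21.9,10.739) [heading=240, draw]
FD 6.5: (21.9,10.739) -> (18.65,5.11) [heading=240, draw]
FD 1.4: (18.65,5.11) -> (17.95,3.897) [heading=240, draw]
RT 60: heading 240 -> 180
Final: pos=(17.95,3.897), heading=180, 5 segment(s) drawn

Answer: 17.95 3.897 180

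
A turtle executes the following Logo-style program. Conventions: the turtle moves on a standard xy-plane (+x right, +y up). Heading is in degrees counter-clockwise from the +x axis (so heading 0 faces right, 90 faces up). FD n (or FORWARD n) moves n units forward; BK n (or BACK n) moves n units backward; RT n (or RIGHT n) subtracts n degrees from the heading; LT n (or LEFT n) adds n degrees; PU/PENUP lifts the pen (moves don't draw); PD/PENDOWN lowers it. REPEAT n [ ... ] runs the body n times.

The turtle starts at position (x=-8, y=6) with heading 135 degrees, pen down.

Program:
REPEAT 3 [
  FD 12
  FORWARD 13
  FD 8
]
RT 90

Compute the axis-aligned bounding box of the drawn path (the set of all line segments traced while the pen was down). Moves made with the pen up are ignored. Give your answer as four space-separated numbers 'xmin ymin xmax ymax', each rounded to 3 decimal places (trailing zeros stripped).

Executing turtle program step by step:
Start: pos=(-8,6), heading=135, pen down
REPEAT 3 [
  -- iteration 1/3 --
  FD 12: (-8,6) -> (-16.485,14.485) [heading=135, draw]
  FD 13: (-16.485,14.485) -> (-25.678,23.678) [heading=135, draw]
  FD 8: (-25.678,23.678) -> (-31.335,29.335) [heading=135, draw]
  -- iteration 2/3 --
  FD 12: (-31.335,29.335) -> (-39.82,37.82) [heading=135, draw]
  FD 13: (-39.82,37.82) -> (-49.012,47.012) [heading=135, draw]
  FD 8: (-49.012,47.012) -> (-54.669,52.669) [heading=135, draw]
  -- iteration 3/3 --
  FD 12: (-54.669,52.669) -> (-63.154,61.154) [heading=135, draw]
  FD 13: (-63.154,61.154) -> (-72.347,70.347) [heading=135, draw]
  FD 8: (-72.347,70.347) -> (-78.004,76.004) [heading=135, draw]
]
RT 90: heading 135 -> 45
Final: pos=(-78.004,76.004), heading=45, 9 segment(s) drawn

Segment endpoints: x in {-78.004, -72.347, -63.154, -54.669, -49.012, -39.82, -31.335, -25.678, -16.485, -8}, y in {6, 14.485, 23.678, 29.335, 37.82, 47.012, 52.669, 61.154, 70.347, 76.004}
xmin=-78.004, ymin=6, xmax=-8, ymax=76.004

Answer: -78.004 6 -8 76.004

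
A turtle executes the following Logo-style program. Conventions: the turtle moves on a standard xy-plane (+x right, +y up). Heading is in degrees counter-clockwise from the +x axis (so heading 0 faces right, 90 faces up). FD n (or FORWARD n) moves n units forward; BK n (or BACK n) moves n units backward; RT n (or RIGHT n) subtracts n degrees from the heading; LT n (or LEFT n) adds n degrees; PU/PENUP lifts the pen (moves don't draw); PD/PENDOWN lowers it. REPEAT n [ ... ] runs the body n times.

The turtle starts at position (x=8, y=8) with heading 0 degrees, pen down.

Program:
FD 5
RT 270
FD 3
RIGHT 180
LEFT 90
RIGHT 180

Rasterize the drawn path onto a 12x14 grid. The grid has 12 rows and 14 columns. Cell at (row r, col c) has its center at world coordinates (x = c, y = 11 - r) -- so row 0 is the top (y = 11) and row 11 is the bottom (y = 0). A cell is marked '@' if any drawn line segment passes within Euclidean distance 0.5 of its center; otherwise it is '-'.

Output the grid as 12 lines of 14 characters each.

Answer: -------------@
-------------@
-------------@
--------@@@@@@
--------------
--------------
--------------
--------------
--------------
--------------
--------------
--------------

Derivation:
Segment 0: (8,8) -> (13,8)
Segment 1: (13,8) -> (13,11)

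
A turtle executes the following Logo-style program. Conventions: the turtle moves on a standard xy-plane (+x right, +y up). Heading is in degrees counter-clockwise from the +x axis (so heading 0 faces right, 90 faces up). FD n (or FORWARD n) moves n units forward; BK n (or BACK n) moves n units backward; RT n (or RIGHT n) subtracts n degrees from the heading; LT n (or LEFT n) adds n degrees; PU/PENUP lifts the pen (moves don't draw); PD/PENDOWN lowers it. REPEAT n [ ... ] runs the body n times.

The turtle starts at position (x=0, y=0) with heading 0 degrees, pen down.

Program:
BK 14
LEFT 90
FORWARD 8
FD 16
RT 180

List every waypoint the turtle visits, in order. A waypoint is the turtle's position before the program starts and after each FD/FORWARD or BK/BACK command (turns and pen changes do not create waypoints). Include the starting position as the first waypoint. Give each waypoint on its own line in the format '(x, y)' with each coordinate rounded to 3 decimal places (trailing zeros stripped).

Executing turtle program step by step:
Start: pos=(0,0), heading=0, pen down
BK 14: (0,0) -> (-14,0) [heading=0, draw]
LT 90: heading 0 -> 90
FD 8: (-14,0) -> (-14,8) [heading=90, draw]
FD 16: (-14,8) -> (-14,24) [heading=90, draw]
RT 180: heading 90 -> 270
Final: pos=(-14,24), heading=270, 3 segment(s) drawn
Waypoints (4 total):
(0, 0)
(-14, 0)
(-14, 8)
(-14, 24)

Answer: (0, 0)
(-14, 0)
(-14, 8)
(-14, 24)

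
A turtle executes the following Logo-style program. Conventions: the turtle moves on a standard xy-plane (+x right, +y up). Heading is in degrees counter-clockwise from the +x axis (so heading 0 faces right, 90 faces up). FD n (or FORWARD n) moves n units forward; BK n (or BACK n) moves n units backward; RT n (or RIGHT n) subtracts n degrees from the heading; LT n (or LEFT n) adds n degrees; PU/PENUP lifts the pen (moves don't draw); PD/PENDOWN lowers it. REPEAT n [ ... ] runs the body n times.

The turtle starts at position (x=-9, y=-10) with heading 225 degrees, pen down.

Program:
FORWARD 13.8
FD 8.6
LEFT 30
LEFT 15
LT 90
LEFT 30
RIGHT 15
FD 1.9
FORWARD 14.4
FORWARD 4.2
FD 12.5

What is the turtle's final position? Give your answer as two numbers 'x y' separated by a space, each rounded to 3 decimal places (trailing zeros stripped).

Answer: 7.036 -17.298

Derivation:
Executing turtle program step by step:
Start: pos=(-9,-10), heading=225, pen down
FD 13.8: (-9,-10) -> (-18.758,-19.758) [heading=225, draw]
FD 8.6: (-18.758,-19.758) -> (-24.839,-25.839) [heading=225, draw]
LT 30: heading 225 -> 255
LT 15: heading 255 -> 270
LT 90: heading 270 -> 0
LT 30: heading 0 -> 30
RT 15: heading 30 -> 15
FD 1.9: (-24.839,-25.839) -> (-23.004,-25.347) [heading=15, draw]
FD 14.4: (-23.004,-25.347) -> (-9.095,-21.62) [heading=15, draw]
FD 4.2: (-9.095,-21.62) -> (-5.038,-20.533) [heading=15, draw]
FD 12.5: (-5.038,-20.533) -> (7.036,-17.298) [heading=15, draw]
Final: pos=(7.036,-17.298), heading=15, 6 segment(s) drawn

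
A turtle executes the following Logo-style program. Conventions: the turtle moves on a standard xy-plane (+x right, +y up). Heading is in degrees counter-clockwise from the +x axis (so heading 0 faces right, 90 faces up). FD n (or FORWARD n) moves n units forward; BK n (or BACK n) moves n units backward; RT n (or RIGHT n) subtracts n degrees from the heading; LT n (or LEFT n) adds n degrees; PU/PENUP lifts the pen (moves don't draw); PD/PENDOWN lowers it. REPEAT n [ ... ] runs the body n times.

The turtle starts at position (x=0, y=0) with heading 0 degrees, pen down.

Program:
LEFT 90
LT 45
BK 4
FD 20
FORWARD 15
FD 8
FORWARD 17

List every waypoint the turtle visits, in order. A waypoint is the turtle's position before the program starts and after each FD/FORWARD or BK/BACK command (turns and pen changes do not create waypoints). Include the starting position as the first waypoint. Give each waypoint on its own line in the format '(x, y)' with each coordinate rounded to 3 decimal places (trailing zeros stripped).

Executing turtle program step by step:
Start: pos=(0,0), heading=0, pen down
LT 90: heading 0 -> 90
LT 45: heading 90 -> 135
BK 4: (0,0) -> (2.828,-2.828) [heading=135, draw]
FD 20: (2.828,-2.828) -> (-11.314,11.314) [heading=135, draw]
FD 15: (-11.314,11.314) -> (-21.92,21.92) [heading=135, draw]
FD 8: (-21.92,21.92) -> (-27.577,27.577) [heading=135, draw]
FD 17: (-27.577,27.577) -> (-39.598,39.598) [heading=135, draw]
Final: pos=(-39.598,39.598), heading=135, 5 segment(s) drawn
Waypoints (6 total):
(0, 0)
(2.828, -2.828)
(-11.314, 11.314)
(-21.92, 21.92)
(-27.577, 27.577)
(-39.598, 39.598)

Answer: (0, 0)
(2.828, -2.828)
(-11.314, 11.314)
(-21.92, 21.92)
(-27.577, 27.577)
(-39.598, 39.598)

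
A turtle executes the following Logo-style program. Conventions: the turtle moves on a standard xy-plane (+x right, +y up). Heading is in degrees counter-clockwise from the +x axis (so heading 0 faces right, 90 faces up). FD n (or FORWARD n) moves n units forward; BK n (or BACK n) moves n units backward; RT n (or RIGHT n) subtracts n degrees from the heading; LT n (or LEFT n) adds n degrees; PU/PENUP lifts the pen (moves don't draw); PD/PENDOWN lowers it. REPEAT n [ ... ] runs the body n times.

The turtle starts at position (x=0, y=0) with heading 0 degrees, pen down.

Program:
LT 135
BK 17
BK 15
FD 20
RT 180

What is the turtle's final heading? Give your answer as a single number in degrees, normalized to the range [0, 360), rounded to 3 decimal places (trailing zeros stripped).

Answer: 315

Derivation:
Executing turtle program step by step:
Start: pos=(0,0), heading=0, pen down
LT 135: heading 0 -> 135
BK 17: (0,0) -> (12.021,-12.021) [heading=135, draw]
BK 15: (12.021,-12.021) -> (22.627,-22.627) [heading=135, draw]
FD 20: (22.627,-22.627) -> (8.485,-8.485) [heading=135, draw]
RT 180: heading 135 -> 315
Final: pos=(8.485,-8.485), heading=315, 3 segment(s) drawn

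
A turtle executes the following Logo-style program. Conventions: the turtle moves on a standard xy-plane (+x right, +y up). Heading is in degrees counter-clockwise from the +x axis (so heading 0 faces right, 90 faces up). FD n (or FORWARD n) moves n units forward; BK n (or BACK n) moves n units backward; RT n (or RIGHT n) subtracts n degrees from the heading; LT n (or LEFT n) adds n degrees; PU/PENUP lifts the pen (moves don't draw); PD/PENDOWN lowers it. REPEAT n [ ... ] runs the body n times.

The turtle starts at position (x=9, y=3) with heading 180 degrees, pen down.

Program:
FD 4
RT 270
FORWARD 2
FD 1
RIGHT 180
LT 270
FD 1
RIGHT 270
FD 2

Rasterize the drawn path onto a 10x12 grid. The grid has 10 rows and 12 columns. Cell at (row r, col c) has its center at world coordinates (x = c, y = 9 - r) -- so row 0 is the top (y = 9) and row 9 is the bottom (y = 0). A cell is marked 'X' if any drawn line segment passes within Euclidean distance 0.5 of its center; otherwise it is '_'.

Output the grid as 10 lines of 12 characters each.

Segment 0: (9,3) -> (5,3)
Segment 1: (5,3) -> (5,1)
Segment 2: (5,1) -> (5,0)
Segment 3: (5,0) -> (6,0)
Segment 4: (6,0) -> (6,2)

Answer: ____________
____________
____________
____________
____________
____________
_____XXXXX__
_____XX_____
_____XX_____
_____XX_____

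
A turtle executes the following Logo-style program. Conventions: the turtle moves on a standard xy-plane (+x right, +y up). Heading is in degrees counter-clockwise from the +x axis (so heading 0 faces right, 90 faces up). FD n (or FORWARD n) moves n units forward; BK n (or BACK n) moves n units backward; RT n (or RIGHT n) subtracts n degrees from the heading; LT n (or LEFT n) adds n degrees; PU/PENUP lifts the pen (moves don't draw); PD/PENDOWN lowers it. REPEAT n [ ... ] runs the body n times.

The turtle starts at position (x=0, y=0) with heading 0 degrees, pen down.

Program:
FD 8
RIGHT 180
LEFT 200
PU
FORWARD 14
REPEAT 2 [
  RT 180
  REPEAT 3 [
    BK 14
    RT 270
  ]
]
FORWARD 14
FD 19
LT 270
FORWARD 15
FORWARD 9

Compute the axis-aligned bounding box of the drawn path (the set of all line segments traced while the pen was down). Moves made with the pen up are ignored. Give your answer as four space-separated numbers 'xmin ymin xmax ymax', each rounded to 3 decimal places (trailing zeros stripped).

Executing turtle program step by step:
Start: pos=(0,0), heading=0, pen down
FD 8: (0,0) -> (8,0) [heading=0, draw]
RT 180: heading 0 -> 180
LT 200: heading 180 -> 20
PU: pen up
FD 14: (8,0) -> (21.156,4.788) [heading=20, move]
REPEAT 2 [
  -- iteration 1/2 --
  RT 180: heading 20 -> 200
  REPEAT 3 [
    -- iteration 1/3 --
    BK 14: (21.156,4.788) -> (34.311,9.577) [heading=200, move]
    RT 270: heading 200 -> 290
    -- iteration 2/3 --
    BK 14: (34.311,9.577) -> (29.523,22.732) [heading=290, move]
    RT 270: heading 290 -> 20
    -- iteration 3/3 --
    BK 14: (29.523,22.732) -> (16.367,17.944) [heading=20, move]
    RT 270: heading 20 -> 110
  ]
  -- iteration 2/2 --
  RT 180: heading 110 -> 290
  REPEAT 3 [
    -- iteration 1/3 --
    BK 14: (16.367,17.944) -> (11.579,31.1) [heading=290, move]
    RT 270: heading 290 -> 20
    -- iteration 2/3 --
    BK 14: (11.579,31.1) -> (-1.577,26.311) [heading=20, move]
    RT 270: heading 20 -> 110
    -- iteration 3/3 --
    BK 14: (-1.577,26.311) -> (3.212,13.156) [heading=110, move]
    RT 270: heading 110 -> 200
  ]
]
FD 14: (3.212,13.156) -> (-9.944,8.367) [heading=200, move]
FD 19: (-9.944,8.367) -> (-27.798,1.869) [heading=200, move]
LT 270: heading 200 -> 110
FD 15: (-27.798,1.869) -> (-32.928,15.964) [heading=110, move]
FD 9: (-32.928,15.964) -> (-36.007,24.422) [heading=110, move]
Final: pos=(-36.007,24.422), heading=110, 1 segment(s) drawn

Segment endpoints: x in {0, 8}, y in {0}
xmin=0, ymin=0, xmax=8, ymax=0

Answer: 0 0 8 0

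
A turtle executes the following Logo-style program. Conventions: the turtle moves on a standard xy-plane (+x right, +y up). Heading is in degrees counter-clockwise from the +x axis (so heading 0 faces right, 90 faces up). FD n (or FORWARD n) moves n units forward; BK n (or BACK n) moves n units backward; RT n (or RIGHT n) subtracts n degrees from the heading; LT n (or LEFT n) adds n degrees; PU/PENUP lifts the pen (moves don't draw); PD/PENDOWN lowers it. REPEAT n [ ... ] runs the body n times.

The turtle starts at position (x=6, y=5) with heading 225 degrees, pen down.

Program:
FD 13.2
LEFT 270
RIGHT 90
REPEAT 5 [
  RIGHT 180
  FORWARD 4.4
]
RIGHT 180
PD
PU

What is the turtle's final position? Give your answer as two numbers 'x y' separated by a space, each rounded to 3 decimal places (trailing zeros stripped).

Answer: -6.445 -7.445

Derivation:
Executing turtle program step by step:
Start: pos=(6,5), heading=225, pen down
FD 13.2: (6,5) -> (-3.334,-4.334) [heading=225, draw]
LT 270: heading 225 -> 135
RT 90: heading 135 -> 45
REPEAT 5 [
  -- iteration 1/5 --
  RT 180: heading 45 -> 225
  FD 4.4: (-3.334,-4.334) -> (-6.445,-7.445) [heading=225, draw]
  -- iteration 2/5 --
  RT 180: heading 225 -> 45
  FD 4.4: (-6.445,-7.445) -> (-3.334,-4.334) [heading=45, draw]
  -- iteration 3/5 --
  RT 180: heading 45 -> 225
  FD 4.4: (-3.334,-4.334) -> (-6.445,-7.445) [heading=225, draw]
  -- iteration 4/5 --
  RT 180: heading 225 -> 45
  FD 4.4: (-6.445,-7.445) -> (-3.334,-4.334) [heading=45, draw]
  -- iteration 5/5 --
  RT 180: heading 45 -> 225
  FD 4.4: (-3.334,-4.334) -> (-6.445,-7.445) [heading=225, draw]
]
RT 180: heading 225 -> 45
PD: pen down
PU: pen up
Final: pos=(-6.445,-7.445), heading=45, 6 segment(s) drawn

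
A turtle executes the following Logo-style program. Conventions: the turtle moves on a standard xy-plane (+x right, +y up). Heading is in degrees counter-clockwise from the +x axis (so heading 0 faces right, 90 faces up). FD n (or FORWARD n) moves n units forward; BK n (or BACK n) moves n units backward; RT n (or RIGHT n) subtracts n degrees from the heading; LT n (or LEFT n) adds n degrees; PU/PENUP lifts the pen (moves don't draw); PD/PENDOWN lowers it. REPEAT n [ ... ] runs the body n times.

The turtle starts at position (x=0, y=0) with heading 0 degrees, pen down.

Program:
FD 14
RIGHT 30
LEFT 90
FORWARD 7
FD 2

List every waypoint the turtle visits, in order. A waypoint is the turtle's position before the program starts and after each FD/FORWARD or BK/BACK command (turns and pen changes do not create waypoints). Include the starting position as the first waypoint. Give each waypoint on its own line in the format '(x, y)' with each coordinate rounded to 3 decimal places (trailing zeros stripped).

Executing turtle program step by step:
Start: pos=(0,0), heading=0, pen down
FD 14: (0,0) -> (14,0) [heading=0, draw]
RT 30: heading 0 -> 330
LT 90: heading 330 -> 60
FD 7: (14,0) -> (17.5,6.062) [heading=60, draw]
FD 2: (17.5,6.062) -> (18.5,7.794) [heading=60, draw]
Final: pos=(18.5,7.794), heading=60, 3 segment(s) drawn
Waypoints (4 total):
(0, 0)
(14, 0)
(17.5, 6.062)
(18.5, 7.794)

Answer: (0, 0)
(14, 0)
(17.5, 6.062)
(18.5, 7.794)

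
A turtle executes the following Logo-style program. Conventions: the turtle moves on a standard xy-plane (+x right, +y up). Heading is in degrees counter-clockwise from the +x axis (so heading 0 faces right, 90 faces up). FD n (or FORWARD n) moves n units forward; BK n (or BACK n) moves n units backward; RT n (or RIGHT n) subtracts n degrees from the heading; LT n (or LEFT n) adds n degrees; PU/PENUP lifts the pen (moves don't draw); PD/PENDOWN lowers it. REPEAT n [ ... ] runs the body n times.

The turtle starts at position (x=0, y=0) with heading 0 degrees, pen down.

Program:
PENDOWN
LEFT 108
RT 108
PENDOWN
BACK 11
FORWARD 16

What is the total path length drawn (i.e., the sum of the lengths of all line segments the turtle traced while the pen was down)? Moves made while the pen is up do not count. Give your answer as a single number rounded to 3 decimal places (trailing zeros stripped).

Executing turtle program step by step:
Start: pos=(0,0), heading=0, pen down
PD: pen down
LT 108: heading 0 -> 108
RT 108: heading 108 -> 0
PD: pen down
BK 11: (0,0) -> (-11,0) [heading=0, draw]
FD 16: (-11,0) -> (5,0) [heading=0, draw]
Final: pos=(5,0), heading=0, 2 segment(s) drawn

Segment lengths:
  seg 1: (0,0) -> (-11,0), length = 11
  seg 2: (-11,0) -> (5,0), length = 16
Total = 27

Answer: 27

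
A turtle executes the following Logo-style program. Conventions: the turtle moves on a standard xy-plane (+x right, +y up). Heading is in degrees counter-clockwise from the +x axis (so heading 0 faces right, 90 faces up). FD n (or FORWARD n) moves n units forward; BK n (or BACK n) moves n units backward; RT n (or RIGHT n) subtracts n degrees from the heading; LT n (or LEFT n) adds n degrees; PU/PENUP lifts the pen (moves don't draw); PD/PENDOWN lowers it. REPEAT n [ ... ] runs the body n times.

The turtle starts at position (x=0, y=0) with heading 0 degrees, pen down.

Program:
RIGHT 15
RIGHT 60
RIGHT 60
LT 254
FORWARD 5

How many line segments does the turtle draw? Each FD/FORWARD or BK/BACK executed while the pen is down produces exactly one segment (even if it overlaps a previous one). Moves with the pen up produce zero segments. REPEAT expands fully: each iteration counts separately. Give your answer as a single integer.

Executing turtle program step by step:
Start: pos=(0,0), heading=0, pen down
RT 15: heading 0 -> 345
RT 60: heading 345 -> 285
RT 60: heading 285 -> 225
LT 254: heading 225 -> 119
FD 5: (0,0) -> (-2.424,4.373) [heading=119, draw]
Final: pos=(-2.424,4.373), heading=119, 1 segment(s) drawn
Segments drawn: 1

Answer: 1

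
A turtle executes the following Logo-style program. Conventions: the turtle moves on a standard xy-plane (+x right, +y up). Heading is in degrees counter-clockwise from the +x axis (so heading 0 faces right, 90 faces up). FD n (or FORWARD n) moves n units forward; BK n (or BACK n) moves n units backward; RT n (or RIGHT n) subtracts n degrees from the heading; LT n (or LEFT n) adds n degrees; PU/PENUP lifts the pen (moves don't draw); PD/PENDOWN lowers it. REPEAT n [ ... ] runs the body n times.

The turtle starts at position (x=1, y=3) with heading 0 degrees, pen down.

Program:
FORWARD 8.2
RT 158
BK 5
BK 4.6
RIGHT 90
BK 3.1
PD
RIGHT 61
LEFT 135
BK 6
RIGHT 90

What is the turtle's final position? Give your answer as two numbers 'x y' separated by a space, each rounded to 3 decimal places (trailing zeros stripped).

Executing turtle program step by step:
Start: pos=(1,3), heading=0, pen down
FD 8.2: (1,3) -> (9.2,3) [heading=0, draw]
RT 158: heading 0 -> 202
BK 5: (9.2,3) -> (13.836,4.873) [heading=202, draw]
BK 4.6: (13.836,4.873) -> (18.101,6.596) [heading=202, draw]
RT 90: heading 202 -> 112
BK 3.1: (18.101,6.596) -> (19.262,3.722) [heading=112, draw]
PD: pen down
RT 61: heading 112 -> 51
LT 135: heading 51 -> 186
BK 6: (19.262,3.722) -> (25.229,4.349) [heading=186, draw]
RT 90: heading 186 -> 96
Final: pos=(25.229,4.349), heading=96, 5 segment(s) drawn

Answer: 25.229 4.349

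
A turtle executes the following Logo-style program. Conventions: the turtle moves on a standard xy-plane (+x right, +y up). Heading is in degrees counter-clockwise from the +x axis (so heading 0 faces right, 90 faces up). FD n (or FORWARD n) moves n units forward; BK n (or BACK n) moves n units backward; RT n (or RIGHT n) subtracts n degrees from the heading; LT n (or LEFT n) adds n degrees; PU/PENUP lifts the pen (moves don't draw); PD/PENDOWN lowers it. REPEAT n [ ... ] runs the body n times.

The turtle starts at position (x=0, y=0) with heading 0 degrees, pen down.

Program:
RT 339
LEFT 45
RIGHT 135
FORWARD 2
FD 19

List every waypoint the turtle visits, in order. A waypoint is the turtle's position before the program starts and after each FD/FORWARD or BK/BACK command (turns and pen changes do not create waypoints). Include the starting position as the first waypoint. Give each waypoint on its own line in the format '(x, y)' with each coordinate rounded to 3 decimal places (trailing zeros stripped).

Executing turtle program step by step:
Start: pos=(0,0), heading=0, pen down
RT 339: heading 0 -> 21
LT 45: heading 21 -> 66
RT 135: heading 66 -> 291
FD 2: (0,0) -> (0.717,-1.867) [heading=291, draw]
FD 19: (0.717,-1.867) -> (7.526,-19.605) [heading=291, draw]
Final: pos=(7.526,-19.605), heading=291, 2 segment(s) drawn
Waypoints (3 total):
(0, 0)
(0.717, -1.867)
(7.526, -19.605)

Answer: (0, 0)
(0.717, -1.867)
(7.526, -19.605)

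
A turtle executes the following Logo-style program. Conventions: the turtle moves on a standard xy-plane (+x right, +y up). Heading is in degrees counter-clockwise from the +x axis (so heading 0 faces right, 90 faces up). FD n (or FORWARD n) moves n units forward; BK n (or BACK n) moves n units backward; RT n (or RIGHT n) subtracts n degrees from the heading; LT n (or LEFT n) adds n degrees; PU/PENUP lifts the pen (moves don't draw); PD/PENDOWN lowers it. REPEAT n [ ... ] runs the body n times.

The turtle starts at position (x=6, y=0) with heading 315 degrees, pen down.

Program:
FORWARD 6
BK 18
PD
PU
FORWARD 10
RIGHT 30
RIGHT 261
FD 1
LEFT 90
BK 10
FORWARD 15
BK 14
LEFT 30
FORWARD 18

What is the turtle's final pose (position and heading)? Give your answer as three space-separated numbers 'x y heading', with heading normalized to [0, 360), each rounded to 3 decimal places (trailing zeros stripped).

Executing turtle program step by step:
Start: pos=(6,0), heading=315, pen down
FD 6: (6,0) -> (10.243,-4.243) [heading=315, draw]
BK 18: (10.243,-4.243) -> (-2.485,8.485) [heading=315, draw]
PD: pen down
PU: pen up
FD 10: (-2.485,8.485) -> (4.586,1.414) [heading=315, move]
RT 30: heading 315 -> 285
RT 261: heading 285 -> 24
FD 1: (4.586,1.414) -> (5.499,1.821) [heading=24, move]
LT 90: heading 24 -> 114
BK 10: (5.499,1.821) -> (9.567,-7.315) [heading=114, move]
FD 15: (9.567,-7.315) -> (3.466,6.389) [heading=114, move]
BK 14: (3.466,6.389) -> (9.16,-6.401) [heading=114, move]
LT 30: heading 114 -> 144
FD 18: (9.16,-6.401) -> (-5.402,4.179) [heading=144, move]
Final: pos=(-5.402,4.179), heading=144, 2 segment(s) drawn

Answer: -5.402 4.179 144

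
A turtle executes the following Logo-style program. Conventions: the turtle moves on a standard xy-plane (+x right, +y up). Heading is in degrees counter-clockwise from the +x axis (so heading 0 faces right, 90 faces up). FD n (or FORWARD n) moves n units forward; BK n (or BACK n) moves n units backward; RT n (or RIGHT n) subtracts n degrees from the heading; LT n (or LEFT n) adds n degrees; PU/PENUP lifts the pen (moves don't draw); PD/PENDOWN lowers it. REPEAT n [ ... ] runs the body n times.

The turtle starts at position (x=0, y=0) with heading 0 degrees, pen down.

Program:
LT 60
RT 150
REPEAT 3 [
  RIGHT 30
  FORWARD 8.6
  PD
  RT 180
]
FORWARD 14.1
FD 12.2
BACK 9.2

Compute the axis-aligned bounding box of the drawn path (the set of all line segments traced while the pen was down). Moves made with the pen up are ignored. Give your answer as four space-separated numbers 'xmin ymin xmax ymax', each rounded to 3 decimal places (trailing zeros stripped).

Executing turtle program step by step:
Start: pos=(0,0), heading=0, pen down
LT 60: heading 0 -> 60
RT 150: heading 60 -> 270
REPEAT 3 [
  -- iteration 1/3 --
  RT 30: heading 270 -> 240
  FD 8.6: (0,0) -> (-4.3,-7.448) [heading=240, draw]
  PD: pen down
  RT 180: heading 240 -> 60
  -- iteration 2/3 --
  RT 30: heading 60 -> 30
  FD 8.6: (-4.3,-7.448) -> (3.148,-3.148) [heading=30, draw]
  PD: pen down
  RT 180: heading 30 -> 210
  -- iteration 3/3 --
  RT 30: heading 210 -> 180
  FD 8.6: (3.148,-3.148) -> (-5.452,-3.148) [heading=180, draw]
  PD: pen down
  RT 180: heading 180 -> 0
]
FD 14.1: (-5.452,-3.148) -> (8.648,-3.148) [heading=0, draw]
FD 12.2: (8.648,-3.148) -> (20.848,-3.148) [heading=0, draw]
BK 9.2: (20.848,-3.148) -> (11.648,-3.148) [heading=0, draw]
Final: pos=(11.648,-3.148), heading=0, 6 segment(s) drawn

Segment endpoints: x in {-5.452, -4.3, 0, 3.148, 8.648, 11.648, 20.848}, y in {-7.448, -3.148, -3.148, -3.148, -3.148, -3.148, 0}
xmin=-5.452, ymin=-7.448, xmax=20.848, ymax=0

Answer: -5.452 -7.448 20.848 0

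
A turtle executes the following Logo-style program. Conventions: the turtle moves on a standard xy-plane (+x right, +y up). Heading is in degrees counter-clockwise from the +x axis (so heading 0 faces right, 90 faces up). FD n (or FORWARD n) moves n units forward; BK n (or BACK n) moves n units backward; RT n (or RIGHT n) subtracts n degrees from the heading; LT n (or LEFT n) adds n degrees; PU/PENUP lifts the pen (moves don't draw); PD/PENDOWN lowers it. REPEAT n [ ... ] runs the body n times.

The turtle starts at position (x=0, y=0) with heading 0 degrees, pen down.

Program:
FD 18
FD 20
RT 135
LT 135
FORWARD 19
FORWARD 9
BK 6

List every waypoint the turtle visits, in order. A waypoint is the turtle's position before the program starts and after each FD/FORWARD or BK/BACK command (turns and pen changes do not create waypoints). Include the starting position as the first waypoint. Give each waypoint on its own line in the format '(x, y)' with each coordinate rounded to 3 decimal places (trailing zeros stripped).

Answer: (0, 0)
(18, 0)
(38, 0)
(57, 0)
(66, 0)
(60, 0)

Derivation:
Executing turtle program step by step:
Start: pos=(0,0), heading=0, pen down
FD 18: (0,0) -> (18,0) [heading=0, draw]
FD 20: (18,0) -> (38,0) [heading=0, draw]
RT 135: heading 0 -> 225
LT 135: heading 225 -> 0
FD 19: (38,0) -> (57,0) [heading=0, draw]
FD 9: (57,0) -> (66,0) [heading=0, draw]
BK 6: (66,0) -> (60,0) [heading=0, draw]
Final: pos=(60,0), heading=0, 5 segment(s) drawn
Waypoints (6 total):
(0, 0)
(18, 0)
(38, 0)
(57, 0)
(66, 0)
(60, 0)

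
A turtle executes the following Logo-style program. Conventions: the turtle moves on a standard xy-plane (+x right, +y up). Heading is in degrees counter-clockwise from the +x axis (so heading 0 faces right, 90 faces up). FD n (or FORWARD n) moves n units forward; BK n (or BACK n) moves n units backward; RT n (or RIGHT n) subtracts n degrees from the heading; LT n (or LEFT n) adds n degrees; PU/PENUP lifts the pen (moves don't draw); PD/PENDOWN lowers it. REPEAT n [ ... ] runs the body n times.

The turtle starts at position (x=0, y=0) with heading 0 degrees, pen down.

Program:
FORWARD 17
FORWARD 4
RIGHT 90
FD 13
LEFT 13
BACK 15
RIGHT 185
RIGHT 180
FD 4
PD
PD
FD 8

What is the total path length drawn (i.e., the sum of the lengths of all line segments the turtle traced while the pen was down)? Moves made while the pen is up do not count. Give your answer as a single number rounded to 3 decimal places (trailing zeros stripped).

Executing turtle program step by step:
Start: pos=(0,0), heading=0, pen down
FD 17: (0,0) -> (17,0) [heading=0, draw]
FD 4: (17,0) -> (21,0) [heading=0, draw]
RT 90: heading 0 -> 270
FD 13: (21,0) -> (21,-13) [heading=270, draw]
LT 13: heading 270 -> 283
BK 15: (21,-13) -> (17.626,1.616) [heading=283, draw]
RT 185: heading 283 -> 98
RT 180: heading 98 -> 278
FD 4: (17.626,1.616) -> (18.182,-2.346) [heading=278, draw]
PD: pen down
PD: pen down
FD 8: (18.182,-2.346) -> (19.296,-10.268) [heading=278, draw]
Final: pos=(19.296,-10.268), heading=278, 6 segment(s) drawn

Segment lengths:
  seg 1: (0,0) -> (17,0), length = 17
  seg 2: (17,0) -> (21,0), length = 4
  seg 3: (21,0) -> (21,-13), length = 13
  seg 4: (21,-13) -> (17.626,1.616), length = 15
  seg 5: (17.626,1.616) -> (18.182,-2.346), length = 4
  seg 6: (18.182,-2.346) -> (19.296,-10.268), length = 8
Total = 61

Answer: 61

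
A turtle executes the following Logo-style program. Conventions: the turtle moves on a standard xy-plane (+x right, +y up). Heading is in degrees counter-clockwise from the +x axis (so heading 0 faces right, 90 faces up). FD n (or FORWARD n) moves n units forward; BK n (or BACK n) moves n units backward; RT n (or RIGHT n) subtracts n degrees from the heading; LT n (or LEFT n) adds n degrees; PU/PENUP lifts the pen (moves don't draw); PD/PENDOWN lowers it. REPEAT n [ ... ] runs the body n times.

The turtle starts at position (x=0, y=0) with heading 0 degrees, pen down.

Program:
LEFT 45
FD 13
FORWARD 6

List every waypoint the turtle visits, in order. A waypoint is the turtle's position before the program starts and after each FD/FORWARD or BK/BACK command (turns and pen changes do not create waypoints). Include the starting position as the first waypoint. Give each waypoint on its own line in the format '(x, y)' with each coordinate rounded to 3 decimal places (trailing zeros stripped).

Answer: (0, 0)
(9.192, 9.192)
(13.435, 13.435)

Derivation:
Executing turtle program step by step:
Start: pos=(0,0), heading=0, pen down
LT 45: heading 0 -> 45
FD 13: (0,0) -> (9.192,9.192) [heading=45, draw]
FD 6: (9.192,9.192) -> (13.435,13.435) [heading=45, draw]
Final: pos=(13.435,13.435), heading=45, 2 segment(s) drawn
Waypoints (3 total):
(0, 0)
(9.192, 9.192)
(13.435, 13.435)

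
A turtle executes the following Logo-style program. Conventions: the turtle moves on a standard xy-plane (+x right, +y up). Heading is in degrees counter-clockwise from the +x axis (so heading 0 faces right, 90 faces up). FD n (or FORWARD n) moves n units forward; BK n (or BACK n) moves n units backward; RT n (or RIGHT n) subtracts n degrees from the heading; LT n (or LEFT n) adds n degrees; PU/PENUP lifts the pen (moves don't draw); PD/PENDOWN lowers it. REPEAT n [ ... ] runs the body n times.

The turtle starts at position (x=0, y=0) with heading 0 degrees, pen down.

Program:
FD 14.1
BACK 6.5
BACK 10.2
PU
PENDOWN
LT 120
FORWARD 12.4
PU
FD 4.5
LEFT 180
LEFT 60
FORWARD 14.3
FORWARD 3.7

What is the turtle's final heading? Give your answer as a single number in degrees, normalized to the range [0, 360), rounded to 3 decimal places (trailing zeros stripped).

Executing turtle program step by step:
Start: pos=(0,0), heading=0, pen down
FD 14.1: (0,0) -> (14.1,0) [heading=0, draw]
BK 6.5: (14.1,0) -> (7.6,0) [heading=0, draw]
BK 10.2: (7.6,0) -> (-2.6,0) [heading=0, draw]
PU: pen up
PD: pen down
LT 120: heading 0 -> 120
FD 12.4: (-2.6,0) -> (-8.8,10.739) [heading=120, draw]
PU: pen up
FD 4.5: (-8.8,10.739) -> (-11.05,14.636) [heading=120, move]
LT 180: heading 120 -> 300
LT 60: heading 300 -> 0
FD 14.3: (-11.05,14.636) -> (3.25,14.636) [heading=0, move]
FD 3.7: (3.25,14.636) -> (6.95,14.636) [heading=0, move]
Final: pos=(6.95,14.636), heading=0, 4 segment(s) drawn

Answer: 0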